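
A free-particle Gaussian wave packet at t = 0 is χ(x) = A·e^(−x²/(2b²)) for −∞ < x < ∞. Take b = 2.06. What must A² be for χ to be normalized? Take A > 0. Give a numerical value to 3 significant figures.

The normalization condition is ∫|χ|² dx = 1 from −∞ to ∞.
With ∫_{−∞}^{∞} x^(2m) e^(−αx²) dx = (2m−1)!!·√π / (2^m α^(m+1/2)), ∫|χ|² dx = A²·(√(π)·b).
So A² = (√(π)·b)^(−1).
Substituting b = 2.06 gives A² = 0.2739, so A = 0.5233.

A^2 ≈ 0.274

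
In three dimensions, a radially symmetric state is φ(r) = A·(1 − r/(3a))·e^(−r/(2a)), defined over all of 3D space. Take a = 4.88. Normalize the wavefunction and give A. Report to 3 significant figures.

A ≈ 0.0320

The normalization condition is ∫|φ|² 4πr² dr = 1 from 0 to ∞.
The integral (without the A² prefactor) comes out to 8·π·a^3/3.
Hence A² = 1/[8·π·a^3/3].
Substituting a = 4.88 gives A² = 0.001027, so A = 0.03205.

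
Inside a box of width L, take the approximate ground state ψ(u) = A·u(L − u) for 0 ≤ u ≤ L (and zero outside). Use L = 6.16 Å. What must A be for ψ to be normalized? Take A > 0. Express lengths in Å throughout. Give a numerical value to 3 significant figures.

The normalization condition is ∫|ψ|² du = 1 from 0 to L.
Expanding the polynomial and integrating term by term, with ψ = A·u(L − u), the integral evaluates to A²·[L^5/30].
Setting this equal to 1 gives A² = 1/(L^5/30).
Plugging in L = 6.16 yields A = 0.05816.

A ≈ 0.0582 Å^(-5/2)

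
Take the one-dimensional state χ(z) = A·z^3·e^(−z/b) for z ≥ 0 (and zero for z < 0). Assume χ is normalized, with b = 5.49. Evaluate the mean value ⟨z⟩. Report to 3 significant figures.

The expectation value is the |χ|²-weighted average of z: ∫ z|χ|² dz.
Since the A² factors cancel between numerator and denominator, ⟨z⟩ = 7·b/2.
With b = 5.49, ⟨z⟩ = 19.22.

⟨z⟩ ≈ 19.2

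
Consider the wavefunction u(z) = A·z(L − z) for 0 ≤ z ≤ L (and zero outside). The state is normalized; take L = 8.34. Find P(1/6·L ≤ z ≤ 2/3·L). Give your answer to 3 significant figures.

|u|² is the probability density, so P = ∫_{1/6·L}^{2/3·L} |u|² dz.
With A² fixed by ∫|u|² = 1, i.e. A² = (L^5/30)^(−1), substitute and integrate.
Let t = z/L; then A² and the length scale cancel, so P = ∫_{1/6}^{2/3} t^2·(1 - t)^2 dt ÷ ∫_{0}^{1} t^2·(1 - t)^2 dt.
With ∫ t^2·(1 - t)^2 dt = t^3·(6·t^2 - 15·t + 10)/30 + C, the region integral is 163/6480 and the full one is 1/30.
The result is P = 163/216.

P ≈ 0.755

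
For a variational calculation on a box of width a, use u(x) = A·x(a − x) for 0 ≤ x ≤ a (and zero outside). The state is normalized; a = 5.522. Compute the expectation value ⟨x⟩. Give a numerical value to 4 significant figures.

The expectation value is the |u|²-weighted average of x: ∫ x|u|² dx.
Expanding the polynomial and integrating term by term, evaluating both integrals, ⟨x⟩ = a/2.
Putting a = 5.522 gives 2.7610.

⟨x⟩ ≈ 2.761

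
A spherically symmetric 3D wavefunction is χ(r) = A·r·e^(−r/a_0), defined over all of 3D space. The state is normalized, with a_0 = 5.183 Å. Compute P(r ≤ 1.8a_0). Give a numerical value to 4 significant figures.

P ≈ 0.2936

Integrate the radial probability density 4πr²|χ|² over r ≤ 1.8a_0.
Normalization gives A² = 1/(3·π·a_0^5).
Substituting u = r/a_0, A², 4π and the length scale all cancel in the ratio: P = ∫_{0}^{1.8} u^4·e^(-2·u) du / ∫_{0}^{∞} u^4·e^(-2·u) du.
Using ∫ u^4·e^(-2·u) du = -(u^4/2 + u^3 + 3·u^2/2 + 3·u/2 + 3/4)·e^(-2·u), the numerator is ≈ 0.220171 and the denominator is 3/4.
Taking the ratio yields P = 0.29356.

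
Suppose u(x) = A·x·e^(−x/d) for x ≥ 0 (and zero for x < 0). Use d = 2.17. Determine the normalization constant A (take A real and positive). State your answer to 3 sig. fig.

Normalization requires ∫|u|² dx = 1, integrated from 0 to ∞.
The integral (without the A² prefactor) comes out to d^3/4.
Hence A² = 1/[d^3/4].
With d = 2.17: A² = 0.3915 and A = 0.6257.

A ≈ 0.626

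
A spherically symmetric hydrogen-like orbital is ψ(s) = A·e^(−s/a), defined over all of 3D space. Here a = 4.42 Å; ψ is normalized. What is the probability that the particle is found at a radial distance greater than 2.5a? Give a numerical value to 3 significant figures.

P ≈ 0.125

P = ∫ |ψ|² 4πs² ds over s > 2.5a.
Normalization gives A² = 1/(π·a^3).
Substituting u = s/a, A², 4π and the length scale all cancel in the ratio: P = ∫_{2.5}^{∞} u^2·e^(-2·u) du / ∫_{0}^{∞} u^2·e^(-2·u) du.
An antiderivative of u^2·e^(-2·u) is -(2·u^2 + 2·u + 1)·e^(-2·u)/4; evaluating from 2.5 to ∞ gives 37·e^(-5)/8, while the full integral is 1/4.
Taking the ratio yields P = 0.1247.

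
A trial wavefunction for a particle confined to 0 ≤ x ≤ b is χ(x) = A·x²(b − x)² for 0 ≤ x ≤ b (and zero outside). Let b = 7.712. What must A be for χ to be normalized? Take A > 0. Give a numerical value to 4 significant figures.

Require ∫ |χ|² dx = 1 over the whole domain.
Expanding the polynomial and integrating term by term, with χ = A·x²(b − x)², the integral evaluates to A²·[b^9/630].
Hence A² = 1/[b^9/630].
Substituting b = 7.712 gives A² = 0.0000065289, so A = 0.0025552.

A ≈ 0.002555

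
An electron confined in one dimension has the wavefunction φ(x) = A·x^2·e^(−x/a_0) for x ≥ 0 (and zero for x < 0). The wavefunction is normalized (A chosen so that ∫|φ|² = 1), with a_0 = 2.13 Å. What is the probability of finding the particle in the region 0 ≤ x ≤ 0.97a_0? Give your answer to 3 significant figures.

P = ∫_{0}^{0.97a_0} |φ(x)|² dx.
With A² fixed by ∫|φ|² = 1, i.e. A² = (3·a_0^5/4)^(−1), substitute and integrate.
Let u = x/a_0; then A² and the length scale cancel, so P = ∫_{0}^{0.97} u^4·e^(-2·u) du ÷ ∫_{0}^{∞} u^4·e^(-2·u) du.
An antiderivative of u^4·e^(-2·u) is -(u^4/2 + u^3 + 3·u^2/2 + 3·u/2 + 3/4)·e^(-2·u); evaluating from 0 to 0.97 gives ≈ 0.035551, while the full integral is 3/4.
This works out to P = 0.04740.

P ≈ 0.0474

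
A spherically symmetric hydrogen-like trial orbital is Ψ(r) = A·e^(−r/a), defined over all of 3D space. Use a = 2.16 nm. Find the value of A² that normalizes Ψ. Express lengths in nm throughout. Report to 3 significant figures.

A^2 ≈ 0.0316 nm^(-3)

We need A² ∫|f|² 4πr² dr = 1, taking the integral from 0 to ∞.
The angular integral contributes 4π, leaving ∫₀^∞ r²|Ψ|² dr.
With ∫₀^∞ r^2 e^(−αr) dr = 2!/α^3, with Ψ = A·e^(−r/a), the integral evaluates to A²·[π·a^3].
Setting this equal to 1 gives A² = 1/(π·a^3).
Substituting a = 2.16 gives A² = 0.03159, so A = 0.1777.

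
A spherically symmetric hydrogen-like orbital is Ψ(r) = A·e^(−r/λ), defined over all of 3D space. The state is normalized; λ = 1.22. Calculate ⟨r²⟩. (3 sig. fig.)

By definition ⟨r²⟩ = ∫ r^2 |Ψ(r)|² 4πr² dr.
Using ∫₀^∞ rⁿ e^(−αr) dr = n!/αⁿ⁺¹, evaluating both integrals, ⟨r²⟩ = 3·λ^2.
With λ = 1.22, ⟨r^2⟩ = 4.465.

⟨r^2⟩ ≈ 4.47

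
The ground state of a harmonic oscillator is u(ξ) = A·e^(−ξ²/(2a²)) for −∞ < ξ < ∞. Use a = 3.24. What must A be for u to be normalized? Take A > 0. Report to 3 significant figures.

A ≈ 0.417

We need A² ∫|f|² dξ = 1, taking the integral from −∞ to ∞.
The integral (without the A² prefactor) comes out to √(π)·a.
Setting this equal to 1 gives A² = 1/(√(π)·a).
Plugging in a = 3.24 yields A = 0.4173.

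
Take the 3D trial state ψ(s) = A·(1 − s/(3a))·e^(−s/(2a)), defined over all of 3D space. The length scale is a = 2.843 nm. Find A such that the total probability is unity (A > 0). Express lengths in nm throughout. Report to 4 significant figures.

Require ∫ |ψ|² 4πs² ds = 1 over the whole domain.
Using ∫₀^∞ sⁿ e^(−αs) ds = n!/αⁿ⁺¹, ∫|ψ|² 4πs² ds = A²·(8·π·a^3/3).
Setting this equal to 1 gives A² = 1/(8·π·a^3/3).
Plugging in a = 2.843 yields A = 0.072073.

A ≈ 0.07207 nm^(-3/2)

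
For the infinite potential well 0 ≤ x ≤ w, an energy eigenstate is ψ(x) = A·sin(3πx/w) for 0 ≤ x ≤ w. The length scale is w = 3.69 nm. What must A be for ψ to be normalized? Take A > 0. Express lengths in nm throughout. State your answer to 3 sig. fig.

A ≈ 0.736 nm^(-1/2)

The normalization condition is ∫|ψ|² dx = 1 from 0 to w.
With ψ = A·sin(3πx/w), the integral evaluates to A²·[w/2].
Substituting w = 3.69 gives A² = 0.5420, so A = 0.7362.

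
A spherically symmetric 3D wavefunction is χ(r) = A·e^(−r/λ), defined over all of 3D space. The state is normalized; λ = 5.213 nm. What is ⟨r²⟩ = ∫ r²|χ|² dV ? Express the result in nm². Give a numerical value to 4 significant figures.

⟨r^2⟩ ≈ 81.53 nm^2

⟨r²⟩ = ∫ r^2 |χ|² 4πr² dr over the full domain.
Evaluating both integrals, ⟨r²⟩ = 3·λ^2.
Putting λ = 5.213 gives 81.526.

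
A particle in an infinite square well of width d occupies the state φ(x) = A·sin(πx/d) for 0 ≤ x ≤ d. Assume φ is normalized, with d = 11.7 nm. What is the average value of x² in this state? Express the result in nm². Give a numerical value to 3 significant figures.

⟨x²⟩ = ∫ x^2 |φ|² dx over the full domain.
Evaluating both integrals, ⟨x²⟩ = -d^2/(2·π^2) + d^2/3.
Putting d = 11.7 gives 38.70.

⟨x^2⟩ ≈ 38.7 nm^2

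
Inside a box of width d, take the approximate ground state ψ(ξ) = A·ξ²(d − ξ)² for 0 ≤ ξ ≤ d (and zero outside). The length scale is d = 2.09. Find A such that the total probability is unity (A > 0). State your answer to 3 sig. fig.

Normalization requires ∫|ψ|² dξ = 1, integrated from 0 to d.
Expanding the polynomial and integrating term by term, with ψ = A·ξ²(d − ξ)², the integral evaluates to A²·[d^9/630].
Setting this equal to 1 gives A² = 1/(d^9/630).
Substituting d = 2.09 gives A² = 0.8280, so A = 0.9099.

A ≈ 0.910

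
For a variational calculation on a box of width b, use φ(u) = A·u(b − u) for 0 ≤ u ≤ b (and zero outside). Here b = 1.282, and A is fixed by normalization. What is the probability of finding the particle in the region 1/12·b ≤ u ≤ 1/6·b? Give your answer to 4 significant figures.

|φ|² is the probability density, so P = ∫_{1/12·b}^{1/6·b} |φ|² du.
Since A² = 1/(b^5/30), this is the region integral divided by the full normalization integral.
Substituting t = u/b, A² and the length scale cancel in the ratio: P = ∫_{1/12}^{1/6} t^2·(1 - t)^2 dt / ∫_{0}^{1} t^2·(1 - t)^2 dt.
Using ∫ t^2·(1 - t)^2 dt = t^3·(6·t^2 - 15·t + 10)/30, the numerator is ≈ 0.00101354 and the denominator is 1/30.
This works out to P = 0.030406.

P ≈ 0.03041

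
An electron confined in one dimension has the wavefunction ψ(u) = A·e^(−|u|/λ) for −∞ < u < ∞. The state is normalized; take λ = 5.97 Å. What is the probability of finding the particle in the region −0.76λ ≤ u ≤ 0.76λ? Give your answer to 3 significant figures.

P ≈ 0.781

|ψ|² is the probability density, so P = ∫_{−0.76λ}^{0.76λ} |ψ|² du.
Since A² = 1/(λ), this is the region integral divided by the full normalization integral.
By symmetry take twice the u ≥ 0 contribution in numerator and denominator; the 2's cancel. In terms of t = u/λ (A² and the length scale cancel between numerator and denominator), P = [∫_{0}^{0.76} e^(-2·t) dt] / [∫_{0}^{∞} e^(-2·t) dt].
An antiderivative of e^(-2·t) is -e^(-2·t)/2; evaluating from 0 to 0.76 gives 1/2 - e^(-38/25)/2, while the full integral is 1/2.
Evaluating gives P = 0.7813.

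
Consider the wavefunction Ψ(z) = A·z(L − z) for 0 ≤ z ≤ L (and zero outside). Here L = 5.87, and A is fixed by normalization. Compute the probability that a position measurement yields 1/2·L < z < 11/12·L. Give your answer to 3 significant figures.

|Ψ|² is the probability density, so P = ∫_{1/2·L}^{11/12·L} |Ψ|² dz.
Since A² = 1/(L^5/30), this is the region integral divided by the full normalization integral.
Let u = z/L; then A² and the length scale cancel, so P = ∫_{1/2}^{11/12} u^2·(1 - u)^2 du ÷ ∫_{0}^{1} u^2·(1 - u)^2 du.
An antiderivative of u^2·(1 - u)^2 is u^3·(6·u^2 - 15·u + 10)/30; evaluating from 1/2 to 11/12 gives ≈ 0.016497, while the full integral is 1/30.
This works out to P = 0.4949.

P ≈ 0.495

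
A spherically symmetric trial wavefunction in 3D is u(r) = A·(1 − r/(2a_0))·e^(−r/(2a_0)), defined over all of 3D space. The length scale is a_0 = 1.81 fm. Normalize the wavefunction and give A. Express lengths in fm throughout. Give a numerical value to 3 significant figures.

A ≈ 0.0819 fm^(-3/2)

We need A² ∫|f|² 4πr² dr = 1, taking the integral from 0 to ∞.
Recall ∫₀^∞ r^m e^(−r/β) dr = m!·β^(m+1), the integral (without the A² prefactor) comes out to 8·π·a_0^3.
So A² = (8·π·a_0^3)^(−1).
With a_0 = 1.81: A² = 0.006710 and A = 0.08191.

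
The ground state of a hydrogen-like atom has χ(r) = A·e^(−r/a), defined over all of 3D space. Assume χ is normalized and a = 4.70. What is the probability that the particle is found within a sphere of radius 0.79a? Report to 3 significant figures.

P = ∫ |χ|² 4πr² dr over r ≤ 0.79a.
The full normalization integral is A²·[π·a^3] = 1, fixing A².
Substituting u = r/a, A², 4π and the length scale all cancel in the ratio: P = ∫_{0}^{0.79} u^2·e^(-2·u) du / ∫_{0}^{∞} u^2·e^(-2·u) du.
An antiderivative of u^2·e^(-2·u) is -(2·u^2 + 2·u + 1)·e^(-2·u)/4; evaluating from 0 to 0.79 gives ≈ 0.052872, while the full integral is 1/4.
This evaluates to P = 0.2115.

P ≈ 0.211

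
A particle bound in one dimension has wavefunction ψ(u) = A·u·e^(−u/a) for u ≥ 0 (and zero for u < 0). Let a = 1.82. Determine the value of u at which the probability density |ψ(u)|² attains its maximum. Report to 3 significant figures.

Set d/du [|ψ(u)|²] = 0 and solve for u > 0.
This gives u = a.
With a = 1.82, the most probable position is 1.820.

u ≈ 1.82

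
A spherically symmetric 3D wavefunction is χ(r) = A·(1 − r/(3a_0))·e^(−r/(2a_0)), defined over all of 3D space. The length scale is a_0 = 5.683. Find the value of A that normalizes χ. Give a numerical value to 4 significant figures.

A ≈ 0.02550

Require ∫ |χ|² 4πr² dr = 1 over the whole domain.
(Spherical symmetry: dV = 4πr² dr.)
Using ∫₀^∞ rⁿ e^(−αr) dr = n!/αⁿ⁺¹, the integral (without the A² prefactor) comes out to 8·π·a_0^3/3.
Hence A² = 1/[8·π·a_0^3/3].
With a_0 = 5.683: A² = 0.00065035 and A = 0.025502.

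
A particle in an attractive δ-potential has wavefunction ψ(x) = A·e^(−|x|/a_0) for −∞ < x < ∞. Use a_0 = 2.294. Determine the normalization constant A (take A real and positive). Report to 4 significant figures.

A ≈ 0.6602

The normalization condition is ∫|ψ|² dx = 1 from −∞ to ∞.
The integral (without the A² prefactor) comes out to a_0.
Hence A² = 1/[a_0].
With a_0 = 2.294: A² = 0.43592 and A = 0.66024.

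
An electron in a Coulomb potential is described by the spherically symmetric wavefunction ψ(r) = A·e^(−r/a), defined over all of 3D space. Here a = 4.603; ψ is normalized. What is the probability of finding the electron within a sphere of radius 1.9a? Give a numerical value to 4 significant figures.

With dV = 4πr²dr, the probability is ∫|ψ|² dV over r ≤ 1.9a.
A² is fixed by ∫₀^∞ 4πr²|ψ|² dr = 1, i.e. A² = (π·a^3)^(−1).
Substituting u = r/a, A², 4π and the length scale all cancel in the ratio: P = ∫_{0}^{1.9} u^2·e^(-2·u) du / ∫_{0}^{∞} u^2·e^(-2·u) du.
Using ∫ u^2·e^(-2·u) du = -(2·u^2 + 2·u + 1)·e^(-2·u)/4, the numerator is 1/4 - 601·e^(-19/5)/200 and the denominator is 1/4.
This evaluates to P = 0.73110.

P ≈ 0.7311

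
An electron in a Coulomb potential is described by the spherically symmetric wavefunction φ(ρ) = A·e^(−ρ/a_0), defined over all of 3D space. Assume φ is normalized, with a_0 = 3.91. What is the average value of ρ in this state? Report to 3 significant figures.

The expectation value is the |φ|²-weighted average of ρ: ∫ ρ|φ|² 4πρ² dρ.
The ratio of the moment integral to the normalization integral gives ⟨ρ⟩ = 3·a_0/2.
With a_0 = 3.91, ⟨ρ⟩ = 5.865.

⟨ρ⟩ ≈ 5.87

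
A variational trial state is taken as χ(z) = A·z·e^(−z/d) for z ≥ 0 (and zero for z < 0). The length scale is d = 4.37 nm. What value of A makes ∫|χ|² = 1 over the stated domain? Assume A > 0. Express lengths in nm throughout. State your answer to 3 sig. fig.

Require ∫ |χ|² dz = 1 over the whole domain.
Carrying out the integral gives A² · d^3/4.
Setting this equal to 1 gives A² = 1/(d^3/4).
Substituting d = 4.37 gives A² = 0.04793, so A = 0.2189.

A ≈ 0.219 nm^(-3/2)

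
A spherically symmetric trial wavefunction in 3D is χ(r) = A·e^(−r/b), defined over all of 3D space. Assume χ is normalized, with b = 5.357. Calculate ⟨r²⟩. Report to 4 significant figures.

The expectation value is the |χ|²-weighted average of r^2: ∫ r^2|χ|² 4πr² dr.
With ∫₀^∞ r^4 e^(−αr) dr = 4!/α^5, evaluating both integrals, ⟨r²⟩ = 3·b^2.
Putting b = 5.357 gives 86.092.

⟨r^2⟩ ≈ 86.09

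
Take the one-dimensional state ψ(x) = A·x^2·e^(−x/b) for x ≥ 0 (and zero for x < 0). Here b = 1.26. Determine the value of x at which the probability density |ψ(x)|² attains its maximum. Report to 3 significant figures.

The maximum of |ψ(x)|² occurs where its derivative vanishes.
Solving yields x = 2·b.
With b = 1.26, the most probable position is 2.520.

x ≈ 2.52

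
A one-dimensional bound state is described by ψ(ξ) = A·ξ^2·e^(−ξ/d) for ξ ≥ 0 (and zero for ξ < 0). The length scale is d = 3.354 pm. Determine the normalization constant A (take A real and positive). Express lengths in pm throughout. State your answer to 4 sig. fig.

We need A² ∫|f|² dξ = 1, taking the integral from 0 to ∞.
With ∫₀^∞ ξ^4 e^(−αξ) dξ = 4!/α^5, with ψ = A·ξ^2·e^(−ξ/d), the integral evaluates to A²·[3·d^5/4].
So A² = (3·d^5/4)^(−1).
With d = 3.354: A² = 0.0031414 and A = 0.056048.

A ≈ 0.05605 pm^(-5/2)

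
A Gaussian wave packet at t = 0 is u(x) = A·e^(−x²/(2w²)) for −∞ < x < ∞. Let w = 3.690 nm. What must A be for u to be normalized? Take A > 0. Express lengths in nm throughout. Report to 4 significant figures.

A ≈ 0.3910 nm^(-1/2)

Normalization requires ∫|u|² dx = 1, integrated from −∞ to ∞.
With ∫_{−∞}^{∞} x^(2m) e^(−αx²) dx = (2m−1)!!·√π / (2^m α^(m+1/2)), with u = A·e^(−x²/(2w²)), the integral evaluates to A²·[√(π)·w].
Setting this equal to 1 gives A² = 1/(√(π)·w).
Substituting w = 3.690 gives A² = 0.15290, so A = 0.39102.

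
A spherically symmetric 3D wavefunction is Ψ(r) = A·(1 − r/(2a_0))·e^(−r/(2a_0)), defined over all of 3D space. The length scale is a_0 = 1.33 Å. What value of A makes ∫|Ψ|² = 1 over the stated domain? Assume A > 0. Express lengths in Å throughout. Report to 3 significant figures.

Require ∫ |Ψ|² 4πr² dr = 1 over the whole domain.
(Spherical symmetry: dV = 4πr² dr.)
Recall ∫₀^∞ r^m e^(−r/β) dr = m!·β^(m+1), carrying out the integral gives A² · 8·π·a_0^3.
Hence A² = 1/[8·π·a_0^3].
With a_0 = 1.33: A² = 0.01691 and A = 0.1300.

A ≈ 0.130 Å^(-3/2)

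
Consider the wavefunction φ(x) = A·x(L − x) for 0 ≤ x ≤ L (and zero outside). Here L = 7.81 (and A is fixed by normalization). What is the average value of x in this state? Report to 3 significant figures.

By definition ⟨x⟩ = ∫ x |φ(x)|² dx.
Expanding the polynomial and integrating term by term, since the A² factors cancel between numerator and denominator, ⟨x⟩ = L/2.
Putting L = 7.81 gives 3.905.

⟨x⟩ ≈ 3.91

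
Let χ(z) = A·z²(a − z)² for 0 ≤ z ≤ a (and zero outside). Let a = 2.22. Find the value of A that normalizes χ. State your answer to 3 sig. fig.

A ≈ 0.694

The normalization condition is ∫|χ|² dz = 1 from 0 to a.
Expanding the polynomial and integrating term by term, carrying out the integral gives A² · a^9/630.
So A² = (a^9/630)^(−1).
Plugging in a = 2.22 yields A = 0.6936.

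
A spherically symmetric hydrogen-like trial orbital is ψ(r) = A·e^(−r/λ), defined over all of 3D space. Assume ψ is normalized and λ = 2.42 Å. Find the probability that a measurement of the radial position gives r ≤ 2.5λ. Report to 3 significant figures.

Integrate the radial probability density 4πr²|ψ|² over r ≤ 2.5λ.
Normalization gives A² = 1/(π·λ^3).
Substituting u = r/λ, A², 4π and the length scale all cancel in the ratio: P = ∫_{0}^{2.5} u^2·e^(-2·u) du / ∫_{0}^{∞} u^2·e^(-2·u) du.
With ∫ u^2·e^(-2·u) du = -(2·u^2 + 2·u + 1)·e^(-2·u)/4 + C, the region integral is 1/4 - 37·e^(-5)/8 and the full one is 1/4.
Taking the ratio yields P = 0.8753.

P ≈ 0.875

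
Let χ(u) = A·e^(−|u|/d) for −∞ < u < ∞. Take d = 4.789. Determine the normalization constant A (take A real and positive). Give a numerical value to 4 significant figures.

The normalization condition is ∫|χ|² du = 1 from −∞ to ∞.
∫|χ|² du = A²·(d).
Setting this equal to 1 gives A² = 1/(d).
Plugging in d = 4.789 yields A = 0.45696.

A ≈ 0.4570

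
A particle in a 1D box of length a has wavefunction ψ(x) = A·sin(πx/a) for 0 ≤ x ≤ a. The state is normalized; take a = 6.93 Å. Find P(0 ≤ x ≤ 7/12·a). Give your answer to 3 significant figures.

P ≈ 0.663

P = ∫_{0}^{7/12·a} |ψ(x)|² dx.
The normalization integral ∫|ψ|²dx over the whole domain equals a/2·A², and A² cancels in the ratio.
In terms of u = x/a (A² and the length scale cancel between numerator and denominator), P = [∫_{0}^{7/12} sin(π·u)^2 du] / [∫_{0}^{1} sin(π·u)^2 du].
Using ∫ sin(π·u)^2 du = u/2 - sin(2·π·u)/(4·π), the numerator is 1/(8·π) + 7/24 and the denominator is 1/2.
Taking the ratio, P = (3 + 7·π)/(12·π).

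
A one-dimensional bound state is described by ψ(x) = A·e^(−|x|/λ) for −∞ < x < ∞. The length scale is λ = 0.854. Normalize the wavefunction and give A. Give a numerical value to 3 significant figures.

We need A² ∫|f|² dx = 1, taking the integral from −∞ to ∞.
∫|ψ|² dx = A²·(λ).
Setting this equal to 1 gives A² = 1/(λ).
Plugging in λ = 0.854 yields A = 1.082.

A ≈ 1.08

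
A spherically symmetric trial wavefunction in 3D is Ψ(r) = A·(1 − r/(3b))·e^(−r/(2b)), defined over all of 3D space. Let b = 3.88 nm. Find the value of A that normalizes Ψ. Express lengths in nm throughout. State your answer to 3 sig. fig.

A ≈ 0.0452 nm^(-3/2)

Normalization requires ∫|Ψ|² 4πr² dr = 1, integrated from 0 to ∞.
(Spherical symmetry: dV = 4πr² dr.)
Using ∫₀^∞ rⁿ e^(−αr) dr = n!/αⁿ⁺¹, the integral (without the A² prefactor) comes out to 8·π·b^3/3.
Substituting b = 3.88 gives A² = 0.002044, so A = 0.04521.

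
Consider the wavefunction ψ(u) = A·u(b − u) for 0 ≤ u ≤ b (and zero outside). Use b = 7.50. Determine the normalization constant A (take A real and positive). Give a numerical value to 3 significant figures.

Require ∫ |ψ|² du = 1 over the whole domain.
Expanding the polynomial and integrating term by term, the integral (without the A² prefactor) comes out to b^5/30.
So A² = (b^5/30)^(−1).
With b = 7.50: A² = 0.001264 and A = 0.03556.

A ≈ 0.0356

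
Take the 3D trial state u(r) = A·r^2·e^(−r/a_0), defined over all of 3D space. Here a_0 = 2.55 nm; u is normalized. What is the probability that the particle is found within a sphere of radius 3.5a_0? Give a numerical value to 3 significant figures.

P ≈ 0.550

With dV = 4πr²dr, the probability is ∫|u|² dV over r ≤ 3.5a_0.
A² is fixed by ∫₀^∞ 4πr²|u|² dr = 1, i.e. A² = (45·π·a_0^7/2)^(−1).
Substituting t = r/a_0, A², 4π and the length scale all cancel in the ratio: P = ∫_{0}^{3.5} t^6·e^(-2·t) dt / ∫_{0}^{∞} t^6·e^(-2·t) dt.
Using ∫ t^6·e^(-2·t) dt = -(4·t^6 + 12·t^5 + 30·t^4 + 60·t^3 + 90·t^2 + 90·t + 45)·e^(-2·t)/8, the numerator is ≈ 3.0954 and the denominator is 45/8.
This evaluates to P = 0.5503.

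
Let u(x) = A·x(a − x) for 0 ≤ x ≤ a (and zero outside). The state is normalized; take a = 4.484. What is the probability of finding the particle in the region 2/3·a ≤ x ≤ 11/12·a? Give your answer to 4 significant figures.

P ≈ 0.2048

|u|² is the probability density, so P = ∫_{2/3·a}^{11/12·a} |u|² dx.
Since A² = 1/(a^5/30), this is the region integral divided by the full normalization integral.
Substituting t = x/a, A² and the length scale cancel in the ratio: P = ∫_{2/3}^{11/12} t^2·(1 - t)^2 dt / ∫_{0}^{1} t^2·(1 - t)^2 dt.
With ∫ t^2·(1 - t)^2 dt = t^3·(6·t^2 - 15·t + 10)/30 + C, the region integral is ≈ 0.00682629 and the full one is 1/30.
The result is P = 0.20479.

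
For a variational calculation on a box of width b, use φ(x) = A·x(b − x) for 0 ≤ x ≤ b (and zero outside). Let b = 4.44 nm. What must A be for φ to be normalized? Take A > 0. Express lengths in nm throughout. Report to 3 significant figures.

The normalization condition is ∫|φ|² dx = 1 from 0 to b.
Carrying out the integral gives A² · b^5/30.
So A² = (b^5/30)^(−1).
Plugging in b = 4.44 yields A = 0.1319.

A ≈ 0.132 nm^(-5/2)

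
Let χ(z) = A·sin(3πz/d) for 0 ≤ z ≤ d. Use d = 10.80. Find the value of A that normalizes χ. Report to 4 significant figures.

A ≈ 0.4303

Normalization requires ∫|χ|² dz = 1, integrated from 0 to d.
Using sin²θ = (1 − cos 2θ)/2, ∫|χ|² dz = A²·(d/2).
Hence A² = 1/[d/2].
Substituting d = 10.80 gives A² = 0.18519, so A = 0.43033.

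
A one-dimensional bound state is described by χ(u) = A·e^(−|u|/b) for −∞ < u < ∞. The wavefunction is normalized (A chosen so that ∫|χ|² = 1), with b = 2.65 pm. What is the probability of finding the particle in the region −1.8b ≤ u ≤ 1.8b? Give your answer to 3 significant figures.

P ≈ 0.973

|χ|² is the probability density, so P = ∫_{−1.8b}^{1.8b} |χ|² du.
Since A² = 1/(b), this is the region integral divided by the full normalization integral.
Both integrals are even about u = 0, so only the u ≥ 0 halves are needed (the factors of 2 cancel). Let t = u/b; then A² and the length scale cancel, so P = ∫_{0}^{1.8} e^(-2·t) dt ÷ ∫_{0}^{∞} e^(-2·t) dt.
Using ∫ e^(-2·t) dt = -e^(-2·t)/2, the numerator is 1/2 - e^(-18/5)/2 and the denominator is 1/2.
This works out to P = 0.9727.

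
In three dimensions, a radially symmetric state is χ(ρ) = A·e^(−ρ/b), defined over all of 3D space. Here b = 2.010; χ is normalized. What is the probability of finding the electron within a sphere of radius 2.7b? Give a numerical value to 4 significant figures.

Integrate the radial probability density 4πρ²|χ|² over ρ ≤ 2.7b.
A² is fixed by ∫₀^∞ 4πρ²|χ|² dρ = 1, i.e. A² = (π·b^3)^(−1).
In terms of u = ρ/b (A², 4π and the length scale all cancel between numerator and denominator), P = [∫_{0}^{2.7} u^2·e^(-2·u) du] / [∫_{0}^{∞} u^2·e^(-2·u) du].
Using ∫ u^2·e^(-2·u) du = -(2·u^2 + 2·u + 1)·e^(-2·u)/4, the numerator is 1/4 - 1049·e^(-27/5)/200 and the denominator is 1/4.
Taking the ratio yields P = 0.90524.

P ≈ 0.9052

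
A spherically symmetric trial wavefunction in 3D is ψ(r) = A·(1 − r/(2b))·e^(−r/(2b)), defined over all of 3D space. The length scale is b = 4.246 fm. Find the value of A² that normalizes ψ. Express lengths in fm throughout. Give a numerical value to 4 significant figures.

A^2 ≈ 0.0005198 fm^(-3)

Normalization requires ∫|ψ|² 4πr² dr = 1, integrated from 0 to ∞.
With ∫₀^∞ r^4 e^(−αr) dr = 4!/α^5, the integral (without the A² prefactor) comes out to 8·π·b^3.
With b = 4.246: A² = 0.00051978 and A = 0.022799.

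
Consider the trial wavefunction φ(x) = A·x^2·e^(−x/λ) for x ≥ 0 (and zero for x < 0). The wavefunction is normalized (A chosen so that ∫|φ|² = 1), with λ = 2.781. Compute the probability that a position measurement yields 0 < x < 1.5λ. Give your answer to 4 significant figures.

P ≈ 0.1847

P = ∫_{0}^{1.5λ} |φ(x)|² dx.
The normalization integral ∫|φ|²dx over the whole domain equals 3·λ^5/4·A², and A² cancels in the ratio.
In terms of u = x/λ (A² and the length scale cancel between numerator and denominator), P = [∫_{0}^{1.5} u^4·e^(-2·u) du] / [∫_{0}^{∞} u^4·e^(-2·u) du].
With ∫ u^4·e^(-2·u) du = -(u^4/2 + u^3 + 3·u^2/2 + 3·u/2 + 3/4)·e^(-2·u) + C, the region integral is 3/4 - 393·e^(-3)/32 and the full one is 3/4.
This works out to P = 0.18474.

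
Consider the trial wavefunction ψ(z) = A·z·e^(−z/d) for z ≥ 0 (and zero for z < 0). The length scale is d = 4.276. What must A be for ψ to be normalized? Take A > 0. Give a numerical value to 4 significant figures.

We need A² ∫|f|² dz = 1, taking the integral from 0 to ∞.
With ∫₀^∞ z^2 e^(−αz) dz = 2!/α^3, with ψ = A·z·e^(−z/d), the integral evaluates to A²·[d^3/4].
Setting this equal to 1 gives A² = 1/(d^3/4).
Substituting d = 4.276 gives A² = 0.051162, so A = 0.22619.

A ≈ 0.2262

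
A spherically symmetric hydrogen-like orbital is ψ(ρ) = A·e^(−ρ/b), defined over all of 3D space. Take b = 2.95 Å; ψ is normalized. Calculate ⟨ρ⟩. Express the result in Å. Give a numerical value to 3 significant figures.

⟨ρ⟩ = ∫ ρ |ψ|² 4πρ² dρ over the full domain.
With ∫₀^∞ ρ^3 e^(−αρ) dρ = 3!/α^4, evaluating both integrals, ⟨ρ⟩ = 3·b/2.
With b = 2.95, ⟨ρ⟩ = 4.425.

⟨ρ⟩ ≈ 4.43 Å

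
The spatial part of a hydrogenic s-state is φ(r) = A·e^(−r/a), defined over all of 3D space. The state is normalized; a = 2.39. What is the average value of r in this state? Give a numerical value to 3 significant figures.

⟨r⟩ ≈ 3.59

⟨r⟩ = ∫ r |φ|² 4πr² dr over the full domain.
Since the A² factors cancel between numerator and denominator, ⟨r⟩ = 3·a/2.
With a = 2.39, ⟨r⟩ = 3.585.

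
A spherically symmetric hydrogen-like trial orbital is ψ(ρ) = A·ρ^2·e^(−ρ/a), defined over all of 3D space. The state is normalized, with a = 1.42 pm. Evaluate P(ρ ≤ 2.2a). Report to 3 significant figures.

P = ∫ |ψ|² 4πρ² dρ over ρ ≤ 2.2a.
Normalization gives A² = 1/(45·π·a^7/2).
In terms of u = ρ/a (A², 4π and the length scale all cancel between numerator and denominator), P = [∫_{0}^{2.2} u^6·e^(-2·u) du] / [∫_{0}^{∞} u^6·e^(-2·u) du].
With ∫ u^6·e^(-2·u) du = -(4·u^6 + 12·u^5 + 30·u^4 + 60·u^3 + 90·u^2 + 90·u + 45)·e^(-2·u)/8 + C, the region integral is ≈ 0.87950 and the full one is 45/8.
Taking the ratio yields P = 0.1564.

P ≈ 0.156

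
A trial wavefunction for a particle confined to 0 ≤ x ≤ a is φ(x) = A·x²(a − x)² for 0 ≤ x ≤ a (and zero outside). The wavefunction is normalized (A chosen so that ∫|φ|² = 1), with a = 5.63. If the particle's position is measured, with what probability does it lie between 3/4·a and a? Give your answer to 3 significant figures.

P ≈ 0.0489

The probability is P = ∫ |φ|² dx over [3/4·a, a].
The normalization integral ∫|φ|²dx over the whole domain equals a^9/630·A², and A² cancels in the ratio.
Substituting u = x/a, A² and the length scale cancel in the ratio: P = ∫_{3/4}^{1} u^4·(1 - u)^4 du / ∫_{0}^{1} u^4·(1 - u)^4 du.
With ∫ u^4·(1 - u)^4 du = u^5·(70·u^4 - 315·u^3 + 540·u^2 - 420·u + 126)/630 + C, the region integral is ≈ 0.000077662 and the full one is 1/630.
This works out to P = 0.04893.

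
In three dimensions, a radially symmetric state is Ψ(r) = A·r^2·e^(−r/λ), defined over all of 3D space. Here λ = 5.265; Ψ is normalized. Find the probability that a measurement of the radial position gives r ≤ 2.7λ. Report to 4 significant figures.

With dV = 4πr²dr, the probability is ∫|Ψ|² dV over r ≤ 2.7λ.
A² is fixed by ∫₀^∞ 4πr²|Ψ|² dr = 1, i.e. A² = (45·π·λ^7/2)^(−1).
In terms of u = r/λ (A², 4π and the length scale all cancel between numerator and denominator), P = [∫_{0}^{2.7} u^6·e^(-2·u) du] / [∫_{0}^{∞} u^6·e^(-2·u) du].
An antiderivative of u^6·e^(-2·u) is -(4·u^6 + 12·u^5 + 30·u^4 + 60·u^3 + 90·u^2 + 90·u + 45)·e^(-2·u)/8; evaluating from 0 to 2.7 gives ≈ 1.67810, while the full integral is 45/8.
Taking the ratio yields P = 0.29833.

P ≈ 0.2983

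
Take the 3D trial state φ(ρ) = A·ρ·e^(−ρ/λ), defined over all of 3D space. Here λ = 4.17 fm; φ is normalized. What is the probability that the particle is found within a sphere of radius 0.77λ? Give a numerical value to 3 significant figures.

With dV = 4πρ²dρ, the probability is ∫|φ|² dV over ρ ≤ 0.77λ.
A² is fixed by ∫₀^∞ 4πρ²|φ|² dρ = 1, i.e. A² = (3·π·λ^5)^(−1).
Let u = ρ/λ; then A², 4π and the length scale all cancel, so P = ∫_{0}^{0.77} u^4·e^(-2·u) du ÷ ∫_{0}^{∞} u^4·e^(-2·u) du.
Using ∫ u^4·e^(-2·u) du = -(u^4/2 + u^3 + 3·u^2/2 + 3·u/2 + 3/4)·e^(-2·u), the numerator is ≈ 0.015391 and the denominator is 3/4.
Taking the ratio yields P = 0.02052.

P ≈ 0.0205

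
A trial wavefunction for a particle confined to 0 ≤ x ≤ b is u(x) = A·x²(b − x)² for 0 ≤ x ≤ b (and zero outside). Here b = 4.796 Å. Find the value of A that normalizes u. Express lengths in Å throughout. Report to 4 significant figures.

A ≈ 0.02166 Å^(-9/2)

We need A² ∫|f|² dx = 1, taking the integral from 0 to b.
Carrying out the integral gives A² · b^9/630.
Setting this equal to 1 gives A² = 1/(b^9/630).
Plugging in b = 4.796 yields A = 0.021663.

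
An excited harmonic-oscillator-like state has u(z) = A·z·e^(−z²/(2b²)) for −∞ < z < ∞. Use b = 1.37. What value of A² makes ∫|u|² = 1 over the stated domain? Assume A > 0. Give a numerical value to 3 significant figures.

Require ∫ |u|² dz = 1 over the whole domain.
With ∫_{−∞}^{∞} z^(2m) e^(−αz²) dz = (2m−1)!!·√π / (2^m α^(m+1/2)), the integral (without the A² prefactor) comes out to √(π)·b^3/2.
Plugging in b = 1.37 yields A = 0.6624.

A^2 ≈ 0.439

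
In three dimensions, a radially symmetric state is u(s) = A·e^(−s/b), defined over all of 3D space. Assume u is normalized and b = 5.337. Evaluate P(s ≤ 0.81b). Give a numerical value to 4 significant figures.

P ≈ 0.2218

P = ∫ |u|² 4πs² ds over s ≤ 0.81b.
A² is fixed by ∫₀^∞ 4πs²|u|² ds = 1, i.e. A² = (π·b^3)^(−1).
Let t = s/b; then A², 4π and the length scale all cancel, so P = ∫_{0}^{0.81} t^2·e^(-2·t) dt ÷ ∫_{0}^{∞} t^2·e^(-2·t) dt.
With ∫ t^2·e^(-2·t) dt = -(2·t^2 + 2·t + 1)·e^(-2·t)/4 + C, the region integral is ≈ 0.0554557 and the full one is 1/4.
This evaluates to P = 0.22182.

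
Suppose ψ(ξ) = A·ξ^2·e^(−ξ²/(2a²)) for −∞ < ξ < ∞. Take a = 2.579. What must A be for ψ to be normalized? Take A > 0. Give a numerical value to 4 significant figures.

A ≈ 0.08120

Normalization requires ∫|ψ|² dξ = 1, integrated from −∞ to ∞.
Differentiating ∫e^(−αξ²) dξ = √(π/α) under α to get the higher moments, ∫|ψ|² dξ = A²·(3·√(π)·a^5/4).
With a = 2.579: A² = 0.0065934 and A = 0.081200.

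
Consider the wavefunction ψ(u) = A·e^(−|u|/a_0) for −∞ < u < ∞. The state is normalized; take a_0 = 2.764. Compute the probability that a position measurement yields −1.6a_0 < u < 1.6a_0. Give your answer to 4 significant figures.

P ≈ 0.9592

The probability is P = ∫ |ψ|² du over [−1.6a_0, 1.6a_0].
Since A² = 1/(a_0), this is the region integral divided by the full normalization integral.
Both integrals are even about u = 0, so only the u ≥ 0 halves are needed (the factors of 2 cancel). In terms of t = u/a_0 (A² and the length scale cancel between numerator and denominator), P = [∫_{0}^{1.6} e^(-2·t) dt] / [∫_{0}^{∞} e^(-2·t) dt].
Using ∫ e^(-2·t) dt = -e^(-2·t)/2, the numerator is 1/2 - e^(-16/5)/2 and the denominator is 1/2.
Evaluating gives P = 0.95924.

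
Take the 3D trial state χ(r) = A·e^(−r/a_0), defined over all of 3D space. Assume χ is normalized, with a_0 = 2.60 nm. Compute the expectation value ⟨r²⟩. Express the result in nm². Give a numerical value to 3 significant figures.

The expectation value is the |χ|²-weighted average of r^2: ∫ r^2|χ|² 4πr² dr.
Recall ∫₀^∞ r^m e^(−r/β) dr = m!·β^(m+1), since the A² factors cancel between numerator and denominator, ⟨r²⟩ = 3·a_0^2.
With a_0 = 2.60, ⟨r^2⟩ = 20.28.

⟨r^2⟩ ≈ 20.3 nm^2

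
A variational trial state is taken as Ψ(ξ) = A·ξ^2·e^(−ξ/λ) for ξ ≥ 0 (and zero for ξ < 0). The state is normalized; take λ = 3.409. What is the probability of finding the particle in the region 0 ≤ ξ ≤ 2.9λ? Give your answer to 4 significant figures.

P = ∫_{0}^{2.9λ} |Ψ(ξ)|² dξ.
The normalization integral ∫|Ψ|²dξ over the whole domain equals 3·λ^5/4·A², and A² cancels in the ratio.
In terms of u = ξ/λ (A² and the length scale cancel between numerator and denominator), P = [∫_{0}^{2.9} u^4·e^(-2·u) du] / [∫_{0}^{∞} u^4·e^(-2·u) du].
Using ∫ u^4·e^(-2·u) du = -(u^4/2 + u^3 + 3·u^2/2 + 3·u/2 + 3/4)·e^(-2·u), the numerator is ≈ 0.515461 and the denominator is 3/4.
This works out to P = 0.68728.

P ≈ 0.6873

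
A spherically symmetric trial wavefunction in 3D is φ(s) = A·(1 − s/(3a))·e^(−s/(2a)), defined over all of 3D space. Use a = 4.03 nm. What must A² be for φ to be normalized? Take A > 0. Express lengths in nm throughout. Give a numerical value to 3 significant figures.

Normalization requires ∫|φ|² 4πs² ds = 1, integrated from 0 to ∞.
(Spherical symmetry: dV = 4πs² ds.)
Using ∫₀^∞ sⁿ e^(−αs) ds = n!/αⁿ⁺¹, with φ = A·(1 − s/(3a))·e^(−s/(2a)), the integral evaluates to A²·[8·π·a^3/3].
Setting this equal to 1 gives A² = 1/(8·π·a^3/3).
With a = 4.03: A² = 0.001824 and A = 0.04271.

A^2 ≈ 0.00182 nm^(-3)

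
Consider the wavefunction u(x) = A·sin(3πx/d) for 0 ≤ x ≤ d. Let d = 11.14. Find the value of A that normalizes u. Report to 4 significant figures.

A ≈ 0.4237

We need A² ∫|f|² dx = 1, taking the integral from 0 to d.
The integral (without the A² prefactor) comes out to d/2.
Hence A² = 1/[d/2].
Substituting d = 11.14 gives A² = 0.17953, so A = 0.42371.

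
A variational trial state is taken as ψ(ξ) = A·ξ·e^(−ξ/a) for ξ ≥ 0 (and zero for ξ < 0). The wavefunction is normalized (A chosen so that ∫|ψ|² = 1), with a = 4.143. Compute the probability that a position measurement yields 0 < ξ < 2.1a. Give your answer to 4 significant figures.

The probability is P = ∫ |ψ|² dξ over [0, 2.1a].
Since A² = 1/(a^3/4), this is the region integral divided by the full normalization integral.
Substituting u = ξ/a, A² and the length scale cancel in the ratio: P = ∫_{0}^{2.1} u^2·e^(-2·u) du / ∫_{0}^{∞} u^2·e^(-2·u) du.
Using ∫ u^2·e^(-2·u) du = -(2·u^2 + 2·u + 1)·e^(-2·u)/4, the numerator is 1/4 - 701·e^(-21/5)/200 and the denominator is 1/4.
The result is P = 0.78976.

P ≈ 0.7898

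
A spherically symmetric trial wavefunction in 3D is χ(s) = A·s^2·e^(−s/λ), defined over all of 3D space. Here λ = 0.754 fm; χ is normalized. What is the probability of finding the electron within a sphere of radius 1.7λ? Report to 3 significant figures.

P ≈ 0.0579

With dV = 4πs²ds, the probability is ∫|χ|² dV over s ≤ 1.7λ.
The full normalization integral is A²·[45·π·λ^7/2] = 1, fixing A².
In terms of u = s/λ (A², 4π and the length scale all cancel between numerator and denominator), P = [∫_{0}^{1.7} u^6·e^(-2·u) du] / [∫_{0}^{∞} u^6·e^(-2·u) du].
An antiderivative of u^6·e^(-2·u) is -(4·u^6 + 12·u^5 + 30·u^4 + 60·u^3 + 90·u^2 + 90·u + 45)·e^(-2·u)/8; evaluating from 0 to 1.7 gives ≈ 0.32542, while the full integral is 45/8.
The region integral divided by the full integral gives P = 0.05785.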